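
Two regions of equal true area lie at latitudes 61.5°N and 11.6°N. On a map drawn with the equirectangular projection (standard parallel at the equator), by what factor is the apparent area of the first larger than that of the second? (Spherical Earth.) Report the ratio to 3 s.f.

Plate carrée maps x = Rλ, y = Rφ. The meridian scale is h = 1 and the parallel scale is k = 1/cos φ = sec φ.
Areal scale at 61.5°: h·k = 1.000 × 2.096 = 2.096.
Areal scale at 11.6°: h·k = 1.000 × 1.021 = 1.021.
Ratio = 2.096/1.021 ≈ 2.05.

2.05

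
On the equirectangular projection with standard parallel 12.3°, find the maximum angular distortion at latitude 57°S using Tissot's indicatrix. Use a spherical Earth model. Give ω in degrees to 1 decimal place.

33.0°

In the equirectangular projection with standard parallel φ₀ = 12.3° (x = Rλ cos φ₀, y = Rφ), meridians are true-scale (h = 1) and the parallel scale is k = cos φ₀ / cos φ.
At 57°: h = 1.000, k = 1.794; principal scales a = 1.794, b = 1.000.
sin(ω/2) = (a − b)/(a + b) = 0.7939/2.794 = 0.2842, so ω = 2 arcsin(0.2842) ≈ 33.0°.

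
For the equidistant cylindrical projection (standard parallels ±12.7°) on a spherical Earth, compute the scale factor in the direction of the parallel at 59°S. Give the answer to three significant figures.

1.89

The equidistant cylindrical projection with φ₀ = 12.7° has h = 1 (meridians true) and k = cos φ₀ / cos φ along parallels.
k = cos 12.7° / cos 59° = 0.9755/0.5150 = 1.894.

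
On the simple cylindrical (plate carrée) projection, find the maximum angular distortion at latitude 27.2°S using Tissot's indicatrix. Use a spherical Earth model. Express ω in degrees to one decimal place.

Plate carrée maps x = Rλ, y = Rφ. The meridian scale is h = 1 and the parallel scale is k = 1/cos φ = sec φ.
At 27.2°: h = 1.000, k = 1.124; principal scales a = 1.124, b = 1.000.
sin(ω/2) = (a − b)/(a + b) = 0.1243/2.124 = 0.05853, so ω = 2 arcsin(0.05853) ≈ 6.7°.

6.7°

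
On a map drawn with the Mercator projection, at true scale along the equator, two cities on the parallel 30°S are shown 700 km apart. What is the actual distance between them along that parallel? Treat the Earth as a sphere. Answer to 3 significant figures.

606 km

The Mercator projection is conformal; its linear scale factor is the same in every direction and equals sec φ = 1/cos φ.
Along the parallel at 30°, map distances are exaggerated by k = sec 30° = 1.155.
True distance = 700 / 1.155 = 700 × cos 30° ≈ 606 km.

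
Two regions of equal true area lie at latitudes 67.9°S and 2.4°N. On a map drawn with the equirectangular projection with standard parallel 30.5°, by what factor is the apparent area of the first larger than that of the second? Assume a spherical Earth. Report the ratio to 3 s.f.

2.66

The equidistant cylindrical projection with φ₀ = 30.5° has h = 1 (meridians true) and k = cos φ₀ / cos φ along parallels.
Areal scale at 67.9°: h·k = 1.000 × 2.290 = 2.290.
Areal scale at 2.4°: h·k = 1.000 × 0.8624 = 0.8624.
Ratio = 2.290/0.8624 ≈ 2.66.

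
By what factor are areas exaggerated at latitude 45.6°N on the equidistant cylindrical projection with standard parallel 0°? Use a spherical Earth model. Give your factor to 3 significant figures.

1.43

Plate carrée maps x = Rλ, y = Rφ. The meridian scale is h = 1 and the parallel scale is k = 1/cos φ = sec φ.
Areal scale = h·k = 1 × sec φ; at 45.6°, h = 1.000, k = 1.429, so h·k = 1.429.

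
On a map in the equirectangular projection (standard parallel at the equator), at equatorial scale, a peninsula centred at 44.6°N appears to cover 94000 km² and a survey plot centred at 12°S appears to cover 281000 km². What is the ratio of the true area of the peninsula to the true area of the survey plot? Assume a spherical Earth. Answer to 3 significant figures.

0.244

Plate carrée has h = 1 and k = sec φ, giving areal scale sec φ; true area = (apparent area) · cos φ.
True area of peninsula: 94000 × cos(44.6°) = 94000 × 0.7120 = 66930 km².
True area of survey plot: 281000 × cos(12°) = 281000 × 0.9781 = 274900 km².
Ratio = 66930 / 274900 ≈ 0.244.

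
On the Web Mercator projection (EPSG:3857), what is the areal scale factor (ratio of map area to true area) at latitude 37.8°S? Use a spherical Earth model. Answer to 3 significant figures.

For Mercator, h = k = sec φ (a conformal cylindrical projection has a single point scale, 1/cos φ).
Areal scale = k² = sec²φ = 1/cos²(37.8°) = 1/0.7902² = 1.602.

1.60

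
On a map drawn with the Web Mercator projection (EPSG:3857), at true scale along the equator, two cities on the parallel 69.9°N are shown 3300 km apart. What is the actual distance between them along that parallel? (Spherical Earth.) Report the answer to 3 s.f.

For Mercator, h = k = sec φ (a conformal cylindrical projection has a single point scale, 1/cos φ).
Along the parallel at 69.9°, map distances are exaggerated by k = sec 69.9° = 2.910.
True distance = 3300 / 2.910 = 3300 × cos 69.9° ≈ 1130 km.

1130 km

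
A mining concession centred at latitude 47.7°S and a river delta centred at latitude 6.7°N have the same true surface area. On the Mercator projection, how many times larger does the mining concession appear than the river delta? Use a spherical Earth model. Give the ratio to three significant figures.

Mercator areal scale is sec²φ.
At 47.7°: sec²(47.7°) = 1/0.6730² = 2.208.
At 6.7°: sec²(6.7°) = 1/0.9932² = 1.014.
Ratio = 2.208/1.014 = cos²(6.7°)/cos²(47.7°) ≈ 2.18.

2.18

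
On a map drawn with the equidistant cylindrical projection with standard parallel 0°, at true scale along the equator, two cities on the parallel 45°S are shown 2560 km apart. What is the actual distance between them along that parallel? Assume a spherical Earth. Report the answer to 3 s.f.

1810 km

Plate carrée maps x = Rλ, y = Rφ. The meridian scale is h = 1 and the parallel scale is k = 1/cos φ = sec φ.
Along the parallel at 45°, map distances are exaggerated by k = sec 45° = 1.414.
True distance = 2560 / 1.414 = 2560 × cos 45° ≈ 1810 km.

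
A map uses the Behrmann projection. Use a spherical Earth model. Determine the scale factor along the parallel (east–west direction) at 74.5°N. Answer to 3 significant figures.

The Behrmann projection is cylindrical equal-area with φ₀ = 30°. Cylindrical equal-area (φ₀ = 30°): h = cos φ / cos 30° along meridians, k = cos 30° / cos φ along parallels; h·k = 1.
k = cos 30° / cos 74.5° = 0.8660/0.2672 = 3.241.

3.24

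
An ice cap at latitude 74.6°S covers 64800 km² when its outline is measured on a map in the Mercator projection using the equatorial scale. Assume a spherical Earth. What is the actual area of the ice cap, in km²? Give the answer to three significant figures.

4570 km²

Mercator is conformal, so the point scale is isotropic: h = k = sec φ = 1/cos φ.
Areal scale = k² = sec²φ = 1/cos²(74.6°) = 1/0.2656² = 14.18.
True area = apparent / (areal scale) = 64800 / 14.18 ≈ 4570 km².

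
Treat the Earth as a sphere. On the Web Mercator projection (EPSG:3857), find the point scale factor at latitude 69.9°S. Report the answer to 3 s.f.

2.91

For Mercator, h = k = sec φ (a conformal cylindrical projection has a single point scale, 1/cos φ).
k = 1/cos 69.9° = 1/0.3437 = 2.910.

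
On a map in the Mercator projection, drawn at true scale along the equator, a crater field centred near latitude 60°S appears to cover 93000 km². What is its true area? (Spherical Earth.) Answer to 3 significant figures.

Mercator is conformal, so the point scale is isotropic: h = k = sec φ = 1/cos φ.
Areal scale = k² = sec²φ = 1/cos²(60°) = 1/0.5000² = 4.000.
True area = apparent / (areal scale) = 93000 / 4.000 ≈ 23300 km².

23300 km²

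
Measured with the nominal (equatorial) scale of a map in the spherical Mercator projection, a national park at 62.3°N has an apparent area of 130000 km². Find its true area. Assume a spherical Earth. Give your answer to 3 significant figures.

28100 km²

Mercator is conformal, so the point scale is isotropic: h = k = sec φ = 1/cos φ.
Areal scale = k² = sec²φ = 1/cos²(62.3°) = 1/0.4648² = 4.628.
True area = apparent / (areal scale) = 130000 / 4.628 ≈ 28100 km².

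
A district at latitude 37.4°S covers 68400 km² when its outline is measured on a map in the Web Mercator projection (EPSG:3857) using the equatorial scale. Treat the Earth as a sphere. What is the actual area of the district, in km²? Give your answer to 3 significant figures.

For Mercator, h = k = sec φ (a conformal cylindrical projection has a single point scale, 1/cos φ).
Areal scale = k² = sec²φ = 1/cos²(37.4°) = 1/0.7944² = 1.585.
True area = apparent / (areal scale) = 68400 / 1.585 ≈ 43200 km².

43200 km²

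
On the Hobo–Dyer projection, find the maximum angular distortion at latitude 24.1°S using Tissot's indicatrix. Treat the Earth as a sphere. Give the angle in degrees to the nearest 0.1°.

16.0°

Hobo–Dyer is a cylindrical equal-area projection with standard parallels at ±37.5°. A cylindrical equal-area projection with standard parallel φ₀ has meridian scale h = cos φ / cos φ₀ and parallel scale k = cos φ₀ / cos φ (so areas are preserved, h·k = 1).
At 24.1°: h = 1.151, k = 0.8691; principal scales a = 1.151, b = 0.8691.
sin(ω/2) = (a − b)/(a + b) = 0.2815/2.020 = 0.1394, so ω = 2 arcsin(0.1394) ≈ 16.0°.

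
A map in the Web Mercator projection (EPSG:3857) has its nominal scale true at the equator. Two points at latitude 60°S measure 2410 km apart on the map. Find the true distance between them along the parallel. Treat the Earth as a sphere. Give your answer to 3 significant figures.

1210 km

The Mercator projection is conformal; its linear scale factor is the same in every direction and equals sec φ = 1/cos φ.
Along the parallel at 60°, map distances are exaggerated by k = sec 60° = 2.000.
True distance = 2410 / 2.000 = 2410 × cos 60° ≈ 1210 km.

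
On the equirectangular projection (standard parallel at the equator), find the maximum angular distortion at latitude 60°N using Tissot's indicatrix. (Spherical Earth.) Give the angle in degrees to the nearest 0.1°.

In the plate carrée (x = Rλ, y = Rφ), meridians are true-scale (h = 1) and parallels are stretched by k = sec φ.
At 60°: h = 1.000, k = 2.000; principal scales a = 2.000, b = 1.000.
sin(ω/2) = (a − b)/(a + b) = 1.0000/3.000 = 0.3333, so ω = 2 arcsin(0.3333) ≈ 38.9°.

38.9°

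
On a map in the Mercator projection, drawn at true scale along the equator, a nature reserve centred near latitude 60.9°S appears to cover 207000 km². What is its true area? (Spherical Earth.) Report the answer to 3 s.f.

The Mercator projection is conformal; its linear scale factor is the same in every direction and equals sec φ = 1/cos φ.
Areal scale = k² = sec²φ = 1/cos²(60.9°) = 1/0.4863² = 4.228.
True area = apparent / (areal scale) = 207000 / 4.228 ≈ 49000 km².

49000 km²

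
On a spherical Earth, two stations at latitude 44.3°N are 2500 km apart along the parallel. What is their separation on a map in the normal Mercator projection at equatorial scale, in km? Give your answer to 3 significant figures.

3490 km

Mercator is conformal, so the point scale is isotropic: h = k = sec φ = 1/cos φ.
Along the parallel, k = sec 44.3° = 1/0.7157 = 1.397.
Map distance = 2500 × 1.397 ≈ 3490 km.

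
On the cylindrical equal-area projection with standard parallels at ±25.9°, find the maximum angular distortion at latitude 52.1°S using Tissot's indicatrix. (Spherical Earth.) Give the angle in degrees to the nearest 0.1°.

42.7°

A cylindrical equal-area projection with standard parallel φ₀ has meridian scale h = cos φ / cos φ₀ and parallel scale k = cos φ₀ / cos φ (so areas are preserved, h·k = 1).
At 52.1°: h = 0.6829, k = 1.464; principal scales a = 1.464, b = 0.6829.
sin(ω/2) = (a − b)/(a + b) = 0.7815/2.147 = 0.3640, so ω = 2 arcsin(0.3640) ≈ 42.7°.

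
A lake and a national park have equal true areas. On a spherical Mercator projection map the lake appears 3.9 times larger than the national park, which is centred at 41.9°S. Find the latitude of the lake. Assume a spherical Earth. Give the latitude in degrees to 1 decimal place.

For equal true areas on Mercator, apparent areas scale as sec²φ, so the ratio is cos²φ₂ / cos²φ₁.
cos²φ₂ / cos²φ₁ = 3.9  ⇒  cos φ₁ = cos 41.9° / √3.9 = 0.7443/1.975 = 0.3769.
φ₁ = arccos(0.3769) ≈ 67.9°.

67.9°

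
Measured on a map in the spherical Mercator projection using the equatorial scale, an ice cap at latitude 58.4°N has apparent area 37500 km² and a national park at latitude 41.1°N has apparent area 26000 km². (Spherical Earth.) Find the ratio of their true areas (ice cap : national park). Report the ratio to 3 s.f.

0.697

On Mercator the areal scale is sec²φ, so true area = apparent × cos²φ.
True area of ice cap: 37500 × cos²(58.4°) = 37500 × 0.2746 = 10300 km².
True area of national park: 26000 × cos²(41.1°) = 26000 × 0.5679 = 14760 km².
Ratio = 10300 / 14760 ≈ 0.697.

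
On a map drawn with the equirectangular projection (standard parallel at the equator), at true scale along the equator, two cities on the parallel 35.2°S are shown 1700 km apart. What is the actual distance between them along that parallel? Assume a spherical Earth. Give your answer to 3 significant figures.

For the equirectangular projection with φ₀ = 0 (plate carrée), h = 1 along meridians and k = sec φ along parallels.
Along the parallel at 35.2°, map distances are exaggerated by k = sec 35.2° = 1.224.
True distance = 1700 / 1.224 = 1700 × cos 35.2° ≈ 1390 km.

1390 km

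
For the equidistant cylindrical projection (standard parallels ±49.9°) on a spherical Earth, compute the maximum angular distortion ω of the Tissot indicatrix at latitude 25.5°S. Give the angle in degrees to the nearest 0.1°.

With standard parallel φ₀ = 49.9°, the equirectangular projection gives x = Rλ cos φ₀, y = Rφ, so h = 1 and k = cos 49.9° / cos φ.
At 25.5°: h = 1.000, k = 0.7136; principal scales a = 1.000, b = 0.7136.
sin(ω/2) = (a − b)/(a + b) = 0.2864/1.714 = 0.1671, so ω = 2 arcsin(0.1671) ≈ 19.2°.

19.2°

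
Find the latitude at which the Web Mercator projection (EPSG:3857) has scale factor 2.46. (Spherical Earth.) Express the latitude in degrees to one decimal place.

Mercator scale is k = sec φ = 1/cos φ.
1/cos φ = 2.46  ⇒  cos φ = 0.4065  ⇒  φ = arccos(0.4065) ≈ 66.0°.

66.0°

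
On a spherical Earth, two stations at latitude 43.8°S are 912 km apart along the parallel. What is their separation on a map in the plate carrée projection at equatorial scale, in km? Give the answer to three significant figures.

1260 km

For the equirectangular projection with φ₀ = 0 (plate carrée), h = 1 along meridians and k = sec φ along parallels.
Along the parallel, k = sec 43.8° = 1/0.7218 = 1.386.
Map distance = 912 × 1.386 ≈ 1260 km.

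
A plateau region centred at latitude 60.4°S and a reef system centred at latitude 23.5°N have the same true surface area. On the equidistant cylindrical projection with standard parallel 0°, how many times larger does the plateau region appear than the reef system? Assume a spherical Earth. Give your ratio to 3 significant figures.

1.86

In the plate carrée (x = Rλ, y = Rφ), meridians are true-scale (h = 1) and parallels are stretched by k = sec φ.
Areal scale at 60.4°: h·k = 1.000 × 2.025 = 2.025.
Areal scale at 23.5°: h·k = 1.000 × 1.090 = 1.090.
Ratio = 2.025/1.090 ≈ 1.86.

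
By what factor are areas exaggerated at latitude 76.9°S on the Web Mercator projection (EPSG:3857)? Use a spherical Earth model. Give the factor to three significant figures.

19.5

The Mercator projection is conformal; its linear scale factor is the same in every direction and equals sec φ = 1/cos φ.
Areal scale = k² = sec²φ = 1/cos²(76.9°) = 1/0.2267² = 19.47.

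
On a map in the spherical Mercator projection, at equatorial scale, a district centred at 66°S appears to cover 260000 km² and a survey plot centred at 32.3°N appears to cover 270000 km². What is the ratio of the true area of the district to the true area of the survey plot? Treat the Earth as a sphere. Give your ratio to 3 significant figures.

0.223

Mercator's areal exaggeration is sec²φ; hence true area = (apparent area) · cos²φ.
True area of district: 260000 × cos²(66°) = 260000 × 0.1654 = 43010 km².
True area of survey plot: 270000 × cos²(32.3°) = 270000 × 0.7145 = 192900 km².
Ratio = 43010 / 192900 ≈ 0.223.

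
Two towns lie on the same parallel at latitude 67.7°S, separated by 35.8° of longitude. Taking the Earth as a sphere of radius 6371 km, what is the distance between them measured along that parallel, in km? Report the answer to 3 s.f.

Arc length along a parallel = R cos φ · Δλ (with Δλ in radians).
= 6371 × cos 67.7° × (35.8° × π/180) = 6371 × 0.3795 × 0.6248 ≈ 1510 km.

1510 km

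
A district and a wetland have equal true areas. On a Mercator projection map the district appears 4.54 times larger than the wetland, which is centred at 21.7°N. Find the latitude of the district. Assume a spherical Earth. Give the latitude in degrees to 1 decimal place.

64.1°

For equal true areas on Mercator, apparent areas scale as sec²φ, so the ratio is cos²φ₂ / cos²φ₁.
cos²φ₂ / cos²φ₁ = 4.54  ⇒  cos φ₁ = cos 21.7° / √4.54 = 0.9291/2.131 = 0.4361.
φ₁ = arccos(0.4361) ≈ 64.1°.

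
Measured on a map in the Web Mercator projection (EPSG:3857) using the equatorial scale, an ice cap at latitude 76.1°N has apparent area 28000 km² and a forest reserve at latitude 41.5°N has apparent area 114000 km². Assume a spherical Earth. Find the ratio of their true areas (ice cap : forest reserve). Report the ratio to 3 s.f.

On Mercator the areal scale is sec²φ, so true area = apparent × cos²φ.
True area of ice cap: 28000 × cos²(76.1°) = 28000 × 0.05771 = 1616 km².
True area of forest reserve: 114000 × cos²(41.5°) = 114000 × 0.5609 = 63950 km².
Ratio = 1616 / 63950 ≈ 0.0253.

0.0253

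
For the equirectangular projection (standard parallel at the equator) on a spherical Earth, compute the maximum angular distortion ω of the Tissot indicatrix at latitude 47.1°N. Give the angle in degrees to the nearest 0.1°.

In the plate carrée (x = Rλ, y = Rφ), meridians are true-scale (h = 1) and parallels are stretched by k = sec φ.
At 47.1°: h = 1.000, k = 1.469; principal scales a = 1.469, b = 1.000.
sin(ω/2) = (a − b)/(a + b) = 0.4690/2.469 = 0.1900, so ω = 2 arcsin(0.1900) ≈ 21.9°.

21.9°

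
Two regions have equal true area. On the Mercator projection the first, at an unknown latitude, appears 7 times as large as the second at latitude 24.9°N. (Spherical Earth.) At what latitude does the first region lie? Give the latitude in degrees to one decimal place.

For equal true areas on Mercator, apparent areas scale as sec²φ, so the ratio is cos²φ₂ / cos²φ₁.
cos²φ₂ / cos²φ₁ = 7  ⇒  cos φ₁ = cos 24.9° / √7 = 0.9070/2.646 = 0.3428.
φ₁ = arccos(0.3428) ≈ 70.0°.

70.0°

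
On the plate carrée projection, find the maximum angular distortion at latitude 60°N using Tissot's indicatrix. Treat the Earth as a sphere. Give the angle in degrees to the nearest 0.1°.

In the plate carrée (x = Rλ, y = Rφ), meridians are true-scale (h = 1) and parallels are stretched by k = sec φ.
At 60°: h = 1.000, k = 2.000; principal scales a = 2.000, b = 1.000.
sin(ω/2) = (a − b)/(a + b) = 1.0000/3.000 = 0.3333, so ω = 2 arcsin(0.3333) ≈ 38.9°.

38.9°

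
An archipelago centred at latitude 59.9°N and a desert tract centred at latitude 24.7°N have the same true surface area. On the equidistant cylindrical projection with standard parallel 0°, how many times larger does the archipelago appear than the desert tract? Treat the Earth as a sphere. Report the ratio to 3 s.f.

Plate carrée maps x = Rλ, y = Rφ. The meridian scale is h = 1 and the parallel scale is k = 1/cos φ = sec φ.
Areal scale at 59.9°: h·k = 1.000 × 1.994 = 1.994.
Areal scale at 24.7°: h·k = 1.000 × 1.101 = 1.101.
Ratio = 1.994/1.101 ≈ 1.81.

1.81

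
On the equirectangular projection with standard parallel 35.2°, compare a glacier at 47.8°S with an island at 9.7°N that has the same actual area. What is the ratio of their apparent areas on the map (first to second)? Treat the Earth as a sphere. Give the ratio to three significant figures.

1.47

In the equirectangular projection with standard parallel φ₀ = 35.2° (x = Rλ cos φ₀, y = Rφ), meridians are true-scale (h = 1) and the parallel scale is k = cos φ₀ / cos φ.
Areal scale at 47.8°: h·k = 1.000 × 1.216 = 1.216.
Areal scale at 9.7°: h·k = 1.000 × 0.8290 = 0.8290.
Ratio = 1.216/0.8290 ≈ 1.47.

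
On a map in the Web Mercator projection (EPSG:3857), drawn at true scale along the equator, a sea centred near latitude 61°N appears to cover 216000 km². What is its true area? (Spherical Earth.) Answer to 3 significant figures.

50800 km²

Mercator is conformal, so the point scale is isotropic: h = k = sec φ = 1/cos φ.
Areal scale = k² = sec²φ = 1/cos²(61°) = 1/0.4848² = 4.255.
True area = apparent / (areal scale) = 216000 / 4.255 ≈ 50800 km².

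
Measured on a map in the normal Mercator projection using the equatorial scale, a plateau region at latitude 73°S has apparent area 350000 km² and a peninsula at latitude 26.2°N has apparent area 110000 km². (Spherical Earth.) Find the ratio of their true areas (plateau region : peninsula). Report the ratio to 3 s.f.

0.338

Since Mercator area scale is 1/cos²φ, the true area equals the apparent area multiplied by cos²φ.
True area of plateau region: 350000 × cos²(73°) = 350000 × 0.08548 = 29920 km².
True area of peninsula: 110000 × cos²(26.2°) = 110000 × 0.8051 = 88560 km².
Ratio = 29920 / 88560 ≈ 0.338.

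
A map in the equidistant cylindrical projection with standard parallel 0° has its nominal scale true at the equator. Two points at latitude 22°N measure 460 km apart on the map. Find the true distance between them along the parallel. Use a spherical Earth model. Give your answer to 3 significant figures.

427 km

In the plate carrée (x = Rλ, y = Rφ), meridians are true-scale (h = 1) and parallels are stretched by k = sec φ.
Along the parallel at 22°, map distances are exaggerated by k = sec 22° = 1.079.
True distance = 460 / 1.079 = 460 × cos 22° ≈ 427 km.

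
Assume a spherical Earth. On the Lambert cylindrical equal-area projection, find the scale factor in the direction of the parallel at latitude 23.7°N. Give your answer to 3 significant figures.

1.09

The Lambert cylindrical equal-area projection is the cylindrical equal-area projection with its standard parallel at the equator (φ₀ = 0). Cylindrical equal-area (φ₀ = 0°): h = cos φ / cos 0° along meridians, k = cos 0° / cos φ along parallels; h·k = 1.
k = cos 0° / cos 23.7° = 1.000/0.9157 = 1.092.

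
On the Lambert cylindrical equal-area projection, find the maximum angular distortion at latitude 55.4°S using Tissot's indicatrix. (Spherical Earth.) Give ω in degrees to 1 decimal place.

The Lambert cylindrical equal-area projection is the cylindrical equal-area projection with its standard parallel at the equator (φ₀ = 0). Cylindrical equal-area (φ₀ = 0°): h = cos φ / cos 0° along meridians, k = cos 0° / cos φ along parallels; h·k = 1.
At 55.4°: h = 0.5678, k = 1.761; principal scales a = 1.761, b = 0.5678.
sin(ω/2) = (a − b)/(a + b) = 1.193/2.329 = 0.5123, so ω = 2 arcsin(0.5123) ≈ 61.6°.

61.6°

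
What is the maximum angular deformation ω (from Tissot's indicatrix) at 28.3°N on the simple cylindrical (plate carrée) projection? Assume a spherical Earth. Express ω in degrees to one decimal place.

7.3°

In the plate carrée (x = Rλ, y = Rφ), meridians are true-scale (h = 1) and parallels are stretched by k = sec φ.
At 28.3°: h = 1.000, k = 1.136; principal scales a = 1.136, b = 1.000.
sin(ω/2) = (a − b)/(a + b) = 0.1357/2.136 = 0.06356, so ω = 2 arcsin(0.06356) ≈ 7.3°.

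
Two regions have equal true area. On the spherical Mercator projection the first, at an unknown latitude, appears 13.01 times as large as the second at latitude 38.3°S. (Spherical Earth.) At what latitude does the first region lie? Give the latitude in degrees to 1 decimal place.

77.4°

For equal true areas on Mercator, apparent areas scale as sec²φ, so the ratio is cos²φ₂ / cos²φ₁.
cos²φ₂ / cos²φ₁ = 13.01  ⇒  cos φ₁ = cos 38.3° / √13.01 = 0.7848/3.607 = 0.2176.
φ₁ = arccos(0.2176) ≈ 77.4°.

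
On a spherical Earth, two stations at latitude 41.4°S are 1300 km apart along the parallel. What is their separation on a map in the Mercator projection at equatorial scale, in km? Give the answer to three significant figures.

1730 km

The Mercator projection is conformal; its linear scale factor is the same in every direction and equals sec φ = 1/cos φ.
Along the parallel, k = sec 41.4° = 1/0.7501 = 1.333.
Map distance = 1300 × 1.333 ≈ 1730 km.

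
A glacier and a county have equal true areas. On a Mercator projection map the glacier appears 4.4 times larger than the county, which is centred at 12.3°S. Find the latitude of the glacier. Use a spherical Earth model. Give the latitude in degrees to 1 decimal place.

62.2°

For equal true areas on Mercator, apparent areas scale as sec²φ, so the ratio is cos²φ₂ / cos²φ₁.
cos²φ₂ / cos²φ₁ = 4.4  ⇒  cos φ₁ = cos 12.3° / √4.4 = 0.9770/2.098 = 0.4658.
φ₁ = arccos(0.4658) ≈ 62.2°.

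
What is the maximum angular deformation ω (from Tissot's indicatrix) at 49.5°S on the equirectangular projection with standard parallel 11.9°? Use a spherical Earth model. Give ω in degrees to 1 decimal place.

23.3°

The equidistant cylindrical projection with φ₀ = 11.9° has h = 1 (meridians true) and k = cos φ₀ / cos φ along parallels.
At 49.5°: h = 1.000, k = 1.507; principal scales a = 1.507, b = 1.000.
sin(ω/2) = (a − b)/(a + b) = 0.5067/2.507 = 0.2021, so ω = 2 arcsin(0.2021) ≈ 23.3°.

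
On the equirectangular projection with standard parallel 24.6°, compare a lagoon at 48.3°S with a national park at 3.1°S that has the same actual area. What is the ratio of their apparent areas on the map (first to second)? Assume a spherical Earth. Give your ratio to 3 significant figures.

1.50

The equidistant cylindrical projection with φ₀ = 24.6° has h = 1 (meridians true) and k = cos φ₀ / cos φ along parallels.
Areal scale at 48.3°: h·k = 1.000 × 1.367 = 1.367.
Areal scale at 3.1°: h·k = 1.000 × 0.9106 = 0.9106.
Ratio = 1.367/0.9106 ≈ 1.50.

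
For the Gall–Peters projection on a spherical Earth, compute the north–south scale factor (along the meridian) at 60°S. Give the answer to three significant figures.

The Gall–Peters projection is cylindrical equal-area with φ₀ = 45°. For cylindrical equal-area with standard parallel φ₀, h = cos φ / cos φ₀ and k = cos φ₀ / cos φ, so h·k = 1.
h = cos 60° / cos 45° = 0.5000/0.7071 = 0.7071.

0.707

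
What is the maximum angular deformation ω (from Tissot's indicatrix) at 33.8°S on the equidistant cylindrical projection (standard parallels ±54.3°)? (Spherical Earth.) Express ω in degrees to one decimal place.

20.1°

The equidistant cylindrical projection with φ₀ = 54.3° has h = 1 (meridians true) and k = cos φ₀ / cos φ along parallels.
At 33.8°: h = 1.000, k = 0.7022; principal scales a = 1.000, b = 0.7022.
sin(ω/2) = (a − b)/(a + b) = 0.2978/1.702 = 0.1749, so ω = 2 arcsin(0.1749) ≈ 20.1°.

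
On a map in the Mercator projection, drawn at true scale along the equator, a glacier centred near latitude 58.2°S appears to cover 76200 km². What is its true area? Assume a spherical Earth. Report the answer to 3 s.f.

21200 km²

For Mercator, h = k = sec φ (a conformal cylindrical projection has a single point scale, 1/cos φ).
Areal scale = k² = sec²φ = 1/cos²(58.2°) = 1/0.5270² = 3.601.
True area = apparent / (areal scale) = 76200 / 3.601 ≈ 21200 km².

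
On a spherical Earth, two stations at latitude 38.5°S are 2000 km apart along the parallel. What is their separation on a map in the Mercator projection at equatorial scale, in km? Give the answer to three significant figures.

2560 km

Mercator is conformal, so the point scale is isotropic: h = k = sec φ = 1/cos φ.
Along the parallel, k = sec 38.5° = 1/0.7826 = 1.278.
Map distance = 2000 × 1.278 ≈ 2560 km.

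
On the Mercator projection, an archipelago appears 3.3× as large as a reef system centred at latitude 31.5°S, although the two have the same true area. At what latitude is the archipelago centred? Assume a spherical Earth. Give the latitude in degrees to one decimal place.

For equal true areas on Mercator, apparent areas scale as sec²φ, so the ratio is cos²φ₂ / cos²φ₁.
cos²φ₂ / cos²φ₁ = 3.3  ⇒  cos φ₁ = cos 31.5° / √3.3 = 0.8526/1.817 = 0.4694.
φ₁ = arccos(0.4694) ≈ 62.0°.

62.0°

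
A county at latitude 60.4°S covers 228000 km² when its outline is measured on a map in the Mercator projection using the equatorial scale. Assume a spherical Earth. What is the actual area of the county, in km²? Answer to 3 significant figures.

55600 km²

Mercator is conformal, so the point scale is isotropic: h = k = sec φ = 1/cos φ.
Areal scale = k² = sec²φ = 1/cos²(60.4°) = 1/0.4939² = 4.099.
True area = apparent / (areal scale) = 228000 / 4.099 ≈ 55600 km².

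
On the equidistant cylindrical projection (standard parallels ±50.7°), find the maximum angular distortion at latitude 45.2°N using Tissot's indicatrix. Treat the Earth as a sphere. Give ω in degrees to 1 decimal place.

6.1°

In the equirectangular projection with standard parallel φ₀ = 50.7° (x = Rλ cos φ₀, y = Rφ), meridians are true-scale (h = 1) and the parallel scale is k = cos φ₀ / cos φ.
At 45.2°: h = 1.000, k = 0.8989; principal scales a = 1.000, b = 0.8989.
sin(ω/2) = (a − b)/(a + b) = 0.1011/1.899 = 0.05325, so ω = 2 arcsin(0.05325) ≈ 6.1°.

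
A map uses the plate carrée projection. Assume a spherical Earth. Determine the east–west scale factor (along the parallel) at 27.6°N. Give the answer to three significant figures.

In the plate carrée (x = Rλ, y = Rφ), meridians are true-scale (h = 1) and parallels are stretched by k = sec φ.
k = 1/cos 27.6° = 1/0.8862 = 1.128.

1.13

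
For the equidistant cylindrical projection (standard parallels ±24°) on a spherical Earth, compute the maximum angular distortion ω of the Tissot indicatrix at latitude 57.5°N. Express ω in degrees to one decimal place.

In the equirectangular projection with standard parallel φ₀ = 24° (x = Rλ cos φ₀, y = Rφ), meridians are true-scale (h = 1) and the parallel scale is k = cos φ₀ / cos φ.
At 57.5°: h = 1.000, k = 1.700; principal scales a = 1.700, b = 1.000.
sin(ω/2) = (a − b)/(a + b) = 0.7003/2.700 = 0.2593, so ω = 2 arcsin(0.2593) ≈ 30.1°.

30.1°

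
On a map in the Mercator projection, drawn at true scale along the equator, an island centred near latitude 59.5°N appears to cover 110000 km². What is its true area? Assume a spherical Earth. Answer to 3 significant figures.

Mercator is conformal, so the point scale is isotropic: h = k = sec φ = 1/cos φ.
Areal scale = k² = sec²φ = 1/cos²(59.5°) = 1/0.5075² = 3.882.
True area = apparent / (areal scale) = 110000 / 3.882 ≈ 28300 km².

28300 km²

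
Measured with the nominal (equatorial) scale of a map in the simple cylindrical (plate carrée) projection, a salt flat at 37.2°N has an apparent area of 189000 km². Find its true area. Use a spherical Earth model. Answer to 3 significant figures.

In the plate carrée (x = Rλ, y = Rφ), meridians are true-scale (h = 1) and parallels are stretched by k = sec φ.
Areal scale = h·k = 1 × sec φ; at 37.2°, h = 1.000, k = 1.255, so h·k = 1.255.
True area = apparent / (areal scale) = 189000 / 1.255 ≈ 151000 km².

151000 km²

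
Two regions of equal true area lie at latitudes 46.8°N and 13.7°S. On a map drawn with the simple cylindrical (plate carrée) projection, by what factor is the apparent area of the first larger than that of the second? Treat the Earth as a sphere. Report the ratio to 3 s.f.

1.42

Plate carrée maps x = Rλ, y = Rφ. The meridian scale is h = 1 and the parallel scale is k = 1/cos φ = sec φ.
Areal scale at 46.8°: h·k = 1.000 × 1.461 = 1.461.
Areal scale at 13.7°: h·k = 1.000 × 1.029 = 1.029.
Ratio = 1.461/1.029 ≈ 1.42.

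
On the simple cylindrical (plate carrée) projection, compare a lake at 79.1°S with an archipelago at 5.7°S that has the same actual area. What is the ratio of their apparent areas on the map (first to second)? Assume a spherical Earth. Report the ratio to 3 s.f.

Plate carrée maps x = Rλ, y = Rφ. The meridian scale is h = 1 and the parallel scale is k = 1/cos φ = sec φ.
Areal scale at 79.1°: h·k = 1.000 × 5.288 = 5.288.
Areal scale at 5.7°: h·k = 1.000 × 1.005 = 1.005.
Ratio = 5.288/1.005 ≈ 5.26.

5.26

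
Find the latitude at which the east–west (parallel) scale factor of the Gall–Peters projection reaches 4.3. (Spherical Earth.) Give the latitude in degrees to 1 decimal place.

The Gall–Peters projection is cylindrical equal-area with φ₀ = 45°. For cylindrical equal-area with standard parallel φ₀, h = cos φ / cos φ₀ and k = cos φ₀ / cos φ, so h·k = 1.
k = cos φ₀ / cos φ = 4.3  ⇒  cos φ = cos 45° / 4.3 = 0.1644.
φ = arccos(0.1644) ≈ 80.5°.

80.5°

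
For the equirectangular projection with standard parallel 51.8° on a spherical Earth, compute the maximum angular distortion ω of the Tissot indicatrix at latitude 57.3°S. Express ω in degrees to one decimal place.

With standard parallel φ₀ = 51.8°, the equirectangular projection gives x = Rλ cos φ₀, y = Rφ, so h = 1 and k = cos 51.8° / cos φ.
At 57.3°: h = 1.000, k = 1.145; principal scales a = 1.145, b = 1.000.
sin(ω/2) = (a − b)/(a + b) = 0.1447/2.145 = 0.06746, so ω = 2 arcsin(0.06746) ≈ 7.7°.

7.7°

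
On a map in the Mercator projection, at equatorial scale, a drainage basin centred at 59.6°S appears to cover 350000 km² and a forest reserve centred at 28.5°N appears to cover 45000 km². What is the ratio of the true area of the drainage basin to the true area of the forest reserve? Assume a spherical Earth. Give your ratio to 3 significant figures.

2.58

Mercator's areal exaggeration is sec²φ; hence true area = (apparent area) · cos²φ.
True area of drainage basin: 350000 × cos²(59.6°) = 350000 × 0.2561 = 89620 km².
True area of forest reserve: 45000 × cos²(28.5°) = 45000 × 0.7723 = 34750 km².
Ratio = 89620 / 34750 ≈ 2.58.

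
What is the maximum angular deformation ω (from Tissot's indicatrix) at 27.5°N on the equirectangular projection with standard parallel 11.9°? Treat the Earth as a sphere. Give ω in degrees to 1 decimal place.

In the equirectangular projection with standard parallel φ₀ = 11.9° (x = Rλ cos φ₀, y = Rφ), meridians are true-scale (h = 1) and the parallel scale is k = cos φ₀ / cos φ.
At 27.5°: h = 1.000, k = 1.103; principal scales a = 1.103, b = 1.000.
sin(ω/2) = (a − b)/(a + b) = 0.1032/2.103 = 0.04905, so ω = 2 arcsin(0.04905) ≈ 5.6°.

5.6°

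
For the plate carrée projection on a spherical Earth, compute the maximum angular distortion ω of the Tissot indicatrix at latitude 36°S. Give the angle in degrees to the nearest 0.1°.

12.1°

In the plate carrée (x = Rλ, y = Rφ), meridians are true-scale (h = 1) and parallels are stretched by k = sec φ.
At 36°: h = 1.000, k = 1.236; principal scales a = 1.236, b = 1.000.
sin(ω/2) = (a − b)/(a + b) = 0.2361/2.236 = 0.1056, so ω = 2 arcsin(0.1056) ≈ 12.1°.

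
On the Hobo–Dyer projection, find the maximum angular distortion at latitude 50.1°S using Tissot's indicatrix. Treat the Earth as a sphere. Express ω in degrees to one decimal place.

24.2°

The Hobo–Dyer projection is cylindrical equal-area with φ₀ = 37.5°. A cylindrical equal-area projection with standard parallel φ₀ has meridian scale h = cos φ / cos φ₀ and parallel scale k = cos φ₀ / cos φ (so areas are preserved, h·k = 1).
At 50.1°: h = 0.8085, k = 1.237; principal scales a = 1.237, b = 0.8085.
sin(ω/2) = (a − b)/(a + b) = 0.4283/2.045 = 0.2094, so ω = 2 arcsin(0.2094) ≈ 24.2°.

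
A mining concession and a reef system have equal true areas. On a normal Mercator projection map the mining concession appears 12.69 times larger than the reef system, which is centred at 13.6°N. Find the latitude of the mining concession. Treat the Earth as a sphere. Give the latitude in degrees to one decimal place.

74.2°

For equal true areas on Mercator, apparent areas scale as sec²φ, so the ratio is cos²φ₂ / cos²φ₁.
cos²φ₂ / cos²φ₁ = 12.69  ⇒  cos φ₁ = cos 13.6° / √12.69 = 0.9720/3.562 = 0.2728.
φ₁ = arccos(0.2728) ≈ 74.2°.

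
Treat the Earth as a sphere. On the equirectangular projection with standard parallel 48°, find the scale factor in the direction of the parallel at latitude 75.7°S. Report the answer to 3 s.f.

2.71

In the equirectangular projection with standard parallel φ₀ = 48° (x = Rλ cos φ₀, y = Rφ), meridians are true-scale (h = 1) and the parallel scale is k = cos φ₀ / cos φ.
k = cos 48° / cos 75.7° = 0.6691/0.2470 = 2.709.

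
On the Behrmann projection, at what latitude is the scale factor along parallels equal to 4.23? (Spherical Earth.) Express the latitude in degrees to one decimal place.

78.2°

Behrmann is a cylindrical equal-area projection with standard parallels at ±30°. Cylindrical equal-area (φ₀ = 30°): h = cos φ / cos 30° along meridians, k = cos 30° / cos φ along parallels; h·k = 1.
k = cos φ₀ / cos φ = 4.23  ⇒  cos φ = cos 30° / 4.23 = 0.2047.
φ = arccos(0.2047) ≈ 78.2°.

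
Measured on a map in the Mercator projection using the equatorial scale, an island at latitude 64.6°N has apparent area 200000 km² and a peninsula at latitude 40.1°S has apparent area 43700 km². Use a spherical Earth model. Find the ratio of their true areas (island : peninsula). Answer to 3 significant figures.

1.44

Since Mercator area scale is 1/cos²φ, the true area equals the apparent area multiplied by cos²φ.
True area of island: 200000 × cos²(64.6°) = 200000 × 0.1840 = 36800 km².
True area of peninsula: 43700 × cos²(40.1°) = 43700 × 0.5851 = 25570 km².
Ratio = 36800 / 25570 ≈ 1.44.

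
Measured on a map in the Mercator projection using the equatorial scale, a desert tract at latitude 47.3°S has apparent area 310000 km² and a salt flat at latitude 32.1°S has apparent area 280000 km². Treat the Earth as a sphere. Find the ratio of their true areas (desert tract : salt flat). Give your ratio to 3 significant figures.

On Mercator the areal scale is sec²φ, so true area = apparent × cos²φ.
True area of desert tract: 310000 × cos²(47.3°) = 310000 × 0.4599 = 142600 km².
True area of salt flat: 280000 × cos²(32.1°) = 280000 × 0.7176 = 200900 km².
Ratio = 142600 / 200900 ≈ 0.710.

0.710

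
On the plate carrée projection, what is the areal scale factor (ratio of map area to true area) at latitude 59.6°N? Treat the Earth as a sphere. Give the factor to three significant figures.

For the equirectangular projection with φ₀ = 0 (plate carrée), h = 1 along meridians and k = sec φ along parallels.
Areal scale = h·k = 1 × sec φ; at 59.6°, h = 1.000, k = 1.976, so h·k = 1.976.

1.98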